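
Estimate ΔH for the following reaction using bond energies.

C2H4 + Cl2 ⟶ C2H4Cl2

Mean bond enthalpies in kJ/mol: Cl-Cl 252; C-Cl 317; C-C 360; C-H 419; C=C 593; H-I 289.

ΔH ≈ −149 kJ

Bonds broken (reactants):
  C-H: 4 × 419 = 1676
  C=C: 1 × 593 = 593
  Cl-Cl: 1 × 252 = 252
  Σ(broken) = 2521 kJ
Bonds formed (products):
  C-C: 1 × 360 = 360
  C-Cl: 2 × 317 = 634
  C-H: 4 × 419 = 1676
  Σ(formed) = 2670 kJ
ΔH = Σ(broken) − Σ(formed) = 2521 − 2670 = −149 kJ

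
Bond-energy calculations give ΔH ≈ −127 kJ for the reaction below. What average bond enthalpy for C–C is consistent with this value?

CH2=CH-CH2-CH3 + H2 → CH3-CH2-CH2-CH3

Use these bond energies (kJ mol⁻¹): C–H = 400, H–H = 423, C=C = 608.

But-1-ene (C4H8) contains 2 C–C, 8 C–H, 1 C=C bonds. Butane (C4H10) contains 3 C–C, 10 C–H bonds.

Let D be the C–C bond energy.
Σ(broken) = 2×D + 8×400 + 1×608 + 1×423 = 4231 + 2D
Σ(formed) = 3×D + 10×400 = 4000 + 3D
ΔH = Σ(broken) − Σ(formed) = (4231 + 2D) − (4000 + 3D) = +231 − D
Setting this equal to −127 kJ gives D = 358 kJ/mol.

D(C–C) ≈ 358 kJ/mol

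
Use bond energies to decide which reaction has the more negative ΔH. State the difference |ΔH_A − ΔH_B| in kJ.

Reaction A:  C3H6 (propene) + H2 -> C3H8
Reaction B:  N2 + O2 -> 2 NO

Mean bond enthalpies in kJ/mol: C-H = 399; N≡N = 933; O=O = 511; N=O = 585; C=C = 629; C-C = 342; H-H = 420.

Reaction A:
  Bonds broken (reactants):
    C-C: 1 × 342 = 342
    C-H: 6 × 399 = 2394
    C=C: 1 × 629 = 629
    H-H: 1 × 420 = 420
    Σ(broken) = 3785 kJ
  Bonds formed (products):
    C-C: 2 × 342 = 684
    C-H: 8 × 399 = 3192
    Σ(formed) = 3876 kJ
  ΔH_A = 3785 − 3876 = −91 kJ
Reaction B:
  Bonds broken (reactants):
    N≡N: 1 × 933 = 933
    O=O: 1 × 511 = 511
    Σ(broken) = 1444 kJ
  Bonds formed (products):
    N=O: 2 × 585 = 1170
    Σ(formed) = 1170 kJ
  ΔH_B = 1444 − 1170 = +274 kJ
ΔH_A − ΔH_B = −365 kJ, so reaction A has the more negative ΔH; |ΔH_A − ΔH_B| = 365 kJ.

Reaction A, by 365 kJ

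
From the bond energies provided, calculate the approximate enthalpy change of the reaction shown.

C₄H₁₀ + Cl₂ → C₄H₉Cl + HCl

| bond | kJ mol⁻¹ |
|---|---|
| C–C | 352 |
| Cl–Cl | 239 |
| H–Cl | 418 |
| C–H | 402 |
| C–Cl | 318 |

Bonds broken (reactants):
  C–C: 3 × 352 = 1056
  C–H: 10 × 402 = 4020
  Cl–Cl: 1 × 239 = 239
  Σ(broken) = 5315 kJ
Bonds formed (products):
  C–C: 3 × 352 = 1056
  C–Cl: 1 × 318 = 318
  C–H: 9 × 402 = 3618
  H–Cl: 1 × 418 = 418
  Σ(formed) = 5410 kJ
ΔH = Σ(broken) − Σ(formed) = 5315 − 5410 = −95 kJ

ΔH ≈ −95 kJ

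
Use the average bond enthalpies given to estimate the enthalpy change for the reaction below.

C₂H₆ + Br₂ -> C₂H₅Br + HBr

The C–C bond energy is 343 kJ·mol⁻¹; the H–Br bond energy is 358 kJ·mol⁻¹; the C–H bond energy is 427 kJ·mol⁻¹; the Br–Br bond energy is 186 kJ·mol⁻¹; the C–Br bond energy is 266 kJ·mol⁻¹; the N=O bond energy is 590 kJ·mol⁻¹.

ΔH ≈ −11 kJ

Bonds broken (reactants):
  Br–Br: 1 × 186 = 186
  C–C: 1 × 343 = 343
  C–H: 6 × 427 = 2562
  Σ(broken) = 3091 kJ
Bonds formed (products):
  C–Br: 1 × 266 = 266
  C–C: 1 × 343 = 343
  C–H: 5 × 427 = 2135
  H–Br: 1 × 358 = 358
  Σ(formed) = 3102 kJ
ΔH = Σ(broken) − Σ(formed) = 3091 − 3102 = −11 kJ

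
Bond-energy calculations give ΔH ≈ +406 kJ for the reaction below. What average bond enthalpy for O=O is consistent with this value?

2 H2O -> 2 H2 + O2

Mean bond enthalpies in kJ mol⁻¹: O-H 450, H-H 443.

Let D be the O=O bond energy.
Σ(broken) = 4×450 = 1800
Σ(formed) = 2×443 + 1×D = 886 + D
ΔH = Σ(broken) − Σ(formed) = (1800) − (886 + D) = +914 − D
Setting this equal to +406 kJ gives D = 508 kJ/mol.

D(O=O) ≈ 508 kJ/mol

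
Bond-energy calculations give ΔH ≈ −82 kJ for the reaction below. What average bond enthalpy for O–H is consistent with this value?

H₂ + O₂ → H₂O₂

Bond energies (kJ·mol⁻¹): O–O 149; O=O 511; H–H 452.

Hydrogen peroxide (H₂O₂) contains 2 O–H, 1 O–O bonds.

D(O–H) ≈ 448 kJ/mol

Let D be the O–H bond energy.
Σ(broken) = 1×452 + 1×511 = 963
Σ(formed) = 2×D + 1×149 = 149 + 2D
ΔH = Σ(broken) − Σ(formed) = (963) − (149 + 2D) = +814 − 2D
Setting this equal to −82 kJ gives 2D = 896, so D = 448 kJ/mol.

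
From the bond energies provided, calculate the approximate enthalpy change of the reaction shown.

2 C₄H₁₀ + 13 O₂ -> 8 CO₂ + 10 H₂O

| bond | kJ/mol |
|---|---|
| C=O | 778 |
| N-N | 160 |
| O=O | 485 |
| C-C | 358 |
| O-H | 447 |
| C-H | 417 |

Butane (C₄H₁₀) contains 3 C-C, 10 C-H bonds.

Bonds broken (reactants):
  C-C: 6 × 358 = 2148
  C-H: 20 × 417 = 8340
  O=O: 13 × 485 = 6305
  Σ(broken) = 16793 kJ
Bonds formed (products):
  C=O: 16 × 778 = 12448
  O-H: 20 × 447 = 8940
  Σ(formed) = 21388 kJ
ΔH = Σ(broken) − Σ(formed) = 16793 − 21388 = −4595 kJ

ΔH ≈ −4595 kJ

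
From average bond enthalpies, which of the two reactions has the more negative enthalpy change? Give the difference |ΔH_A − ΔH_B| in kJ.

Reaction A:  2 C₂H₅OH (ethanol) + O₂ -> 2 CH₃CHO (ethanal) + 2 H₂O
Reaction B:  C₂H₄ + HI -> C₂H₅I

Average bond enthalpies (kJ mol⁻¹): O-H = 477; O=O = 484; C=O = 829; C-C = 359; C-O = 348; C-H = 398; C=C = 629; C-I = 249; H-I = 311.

Reaction A:
  Bonds broken (reactants):
    C-C: 2 × 359 = 718
    C-H: 10 × 398 = 3980
    C-O: 2 × 348 = 696
    O-H: 2 × 477 = 954
    O=O: 1 × 484 = 484
    Σ(broken) = 6832 kJ
  Bonds formed (products):
    C-C: 2 × 359 = 718
    C-H: 8 × 398 = 3184
    C=O: 2 × 829 = 1658
    O-H: 4 × 477 = 1908
    Σ(formed) = 7468 kJ
  ΔH_A = 6832 − 7468 = −636 kJ
Reaction B:
  Bonds broken (reactants):
    C-H: 4 × 398 = 1592
    C=C: 1 × 629 = 629
    H-I: 1 × 311 = 311
    Σ(broken) = 2532 kJ
  Bonds formed (products):
    C-C: 1 × 359 = 359
    C-H: 5 × 398 = 1990
    C-I: 1 × 249 = 249
    Σ(formed) = 2598 kJ
  ΔH_B = 2532 − 2598 = −66 kJ
ΔH_A − ΔH_B = −570 kJ, so reaction A has the more negative ΔH; |ΔH_A − ΔH_B| = 570 kJ.

Reaction A, by 570 kJ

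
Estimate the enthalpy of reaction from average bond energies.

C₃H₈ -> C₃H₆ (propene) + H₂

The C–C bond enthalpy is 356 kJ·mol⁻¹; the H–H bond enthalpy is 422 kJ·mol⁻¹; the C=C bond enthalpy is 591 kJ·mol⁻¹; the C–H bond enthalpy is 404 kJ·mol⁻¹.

ΔH ≈ +151 kJ

Bonds broken (reactants):
  C–C: 2 × 356 = 712
  C–H: 8 × 404 = 3232
  Σ(broken) = 3944 kJ
Bonds formed (products):
  C–C: 1 × 356 = 356
  C–H: 6 × 404 = 2424
  C=C: 1 × 591 = 591
  H–H: 1 × 422 = 422
  Σ(formed) = 3793 kJ
ΔH = Σ(broken) − Σ(formed) = 3944 − 3793 = +151 kJ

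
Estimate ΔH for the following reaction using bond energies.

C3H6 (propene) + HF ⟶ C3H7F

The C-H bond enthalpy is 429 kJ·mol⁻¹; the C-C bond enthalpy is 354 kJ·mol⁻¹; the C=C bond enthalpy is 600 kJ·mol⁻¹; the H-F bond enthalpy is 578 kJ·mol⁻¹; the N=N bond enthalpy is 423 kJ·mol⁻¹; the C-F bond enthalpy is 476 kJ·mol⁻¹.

ΔH ≈ −81 kJ

Bonds broken (reactants):
  C-C: 1 × 354 = 354
  C-H: 6 × 429 = 2574
  C=C: 1 × 600 = 600
  H-F: 1 × 578 = 578
  Σ(broken) = 4106 kJ
Bonds formed (products):
  C-C: 2 × 354 = 708
  C-F: 1 × 476 = 476
  C-H: 7 × 429 = 3003
  Σ(formed) = 4187 kJ
ΔH = Σ(broken) − Σ(formed) = 4106 − 4187 = −81 kJ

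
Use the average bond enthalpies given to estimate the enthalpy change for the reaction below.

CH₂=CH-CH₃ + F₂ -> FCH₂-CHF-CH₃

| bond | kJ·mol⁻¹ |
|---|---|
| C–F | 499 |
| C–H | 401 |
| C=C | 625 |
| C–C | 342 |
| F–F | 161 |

Bonds broken (reactants):
  C–C: 1 × 342 = 342
  C–H: 6 × 401 = 2406
  C=C: 1 × 625 = 625
  F–F: 1 × 161 = 161
  Σ(broken) = 3534 kJ
Bonds formed (products):
  C–C: 2 × 342 = 684
  C–F: 2 × 499 = 998
  C–H: 6 × 401 = 2406
  Σ(formed) = 4088 kJ
ΔH = Σ(broken) − Σ(formed) = 3534 − 4088 = −554 kJ

ΔH ≈ −554 kJ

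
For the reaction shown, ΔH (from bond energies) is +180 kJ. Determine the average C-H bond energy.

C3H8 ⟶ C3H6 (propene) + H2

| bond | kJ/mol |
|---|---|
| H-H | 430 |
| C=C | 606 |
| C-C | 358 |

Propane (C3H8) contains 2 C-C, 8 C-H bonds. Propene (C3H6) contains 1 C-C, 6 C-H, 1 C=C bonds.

D(C-H) ≈ 429 kJ/mol

Let D be the C-H bond energy.
Σ(broken) = 2×358 + 8×D = 716 + 8D
Σ(formed) = 1×358 + 6×D + 1×606 + 1×430 = 1394 + 6D
ΔH = Σ(broken) − Σ(formed) = (716 + 8D) − (1394 + 6D) = −678 + 2D
Setting this equal to +180 kJ gives 2D = 858, so D = 429 kJ/mol.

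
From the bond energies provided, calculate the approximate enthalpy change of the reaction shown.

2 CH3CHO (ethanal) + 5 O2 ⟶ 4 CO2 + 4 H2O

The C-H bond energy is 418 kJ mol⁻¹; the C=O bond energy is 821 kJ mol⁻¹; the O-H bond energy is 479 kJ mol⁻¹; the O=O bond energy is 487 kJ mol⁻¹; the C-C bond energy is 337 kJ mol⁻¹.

Bonds broken (reactants):
  C-C: 2 × 337 = 674
  C-H: 8 × 418 = 3344
  C=O: 2 × 821 = 1642
  O=O: 5 × 487 = 2435
  Σ(broken) = 8095 kJ
Bonds formed (products):
  C=O: 8 × 821 = 6568
  O-H: 8 × 479 = 3832
  Σ(formed) = 10400 kJ
ΔH = Σ(broken) − Σ(formed) = 8095 − 10400 = −2305 kJ

ΔH ≈ −2305 kJ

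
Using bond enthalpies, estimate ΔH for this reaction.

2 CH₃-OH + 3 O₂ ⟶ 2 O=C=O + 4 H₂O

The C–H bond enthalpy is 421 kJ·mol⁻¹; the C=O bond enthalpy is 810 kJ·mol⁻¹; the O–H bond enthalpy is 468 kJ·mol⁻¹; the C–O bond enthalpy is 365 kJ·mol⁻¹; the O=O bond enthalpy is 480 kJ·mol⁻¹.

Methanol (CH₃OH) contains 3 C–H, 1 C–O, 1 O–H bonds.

Bonds broken (reactants):
  C–H: 6 × 421 = 2526
  C–O: 2 × 365 = 730
  O–H: 2 × 468 = 936
  O=O: 3 × 480 = 1440
  Σ(broken) = 5632 kJ
Bonds formed (products):
  C=O: 4 × 810 = 3240
  O–H: 8 × 468 = 3744
  Σ(formed) = 6984 kJ
ΔH = Σ(broken) − Σ(formed) = 5632 − 6984 = −1352 kJ

ΔH ≈ −1352 kJ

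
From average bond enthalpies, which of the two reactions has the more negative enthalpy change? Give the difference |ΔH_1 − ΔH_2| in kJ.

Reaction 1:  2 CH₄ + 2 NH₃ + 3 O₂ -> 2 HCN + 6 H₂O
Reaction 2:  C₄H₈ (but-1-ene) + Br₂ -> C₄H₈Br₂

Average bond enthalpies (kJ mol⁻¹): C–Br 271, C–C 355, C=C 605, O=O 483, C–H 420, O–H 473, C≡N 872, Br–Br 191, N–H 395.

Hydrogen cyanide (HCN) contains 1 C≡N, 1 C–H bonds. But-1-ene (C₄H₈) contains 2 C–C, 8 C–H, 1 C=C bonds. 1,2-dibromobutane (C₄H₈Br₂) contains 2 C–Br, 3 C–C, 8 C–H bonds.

Reaction 1:
  Bonds broken (reactants):
    C–H: 8 × 420 = 3360
    N–H: 6 × 395 = 2370
    O=O: 3 × 483 = 1449
    Σ(broken) = 7179 kJ
  Bonds formed (products):
    C≡N: 2 × 872 = 1744
    C–H: 2 × 420 = 840
    O–H: 12 × 473 = 5676
    Σ(formed) = 8260 kJ
  ΔH_1 = 7179 − 8260 = −1081 kJ
Reaction 2:
  Bonds broken (reactants):
    Br–Br: 1 × 191 = 191
    C–C: 2 × 355 = 710
    C–H: 8 × 420 = 3360
    C=C: 1 × 605 = 605
    Σ(broken) = 4866 kJ
  Bonds formed (products):
    C–Br: 2 × 271 = 542
    C–C: 3 × 355 = 1065
    C–H: 8 × 420 = 3360
    Σ(formed) = 4967 kJ
  ΔH_2 = 4866 − 4967 = −101 kJ
ΔH_1 − ΔH_2 = −980 kJ, so reaction 1 has the more negative ΔH; |ΔH_1 − ΔH_2| = 980 kJ.

Reaction 1, by 980 kJ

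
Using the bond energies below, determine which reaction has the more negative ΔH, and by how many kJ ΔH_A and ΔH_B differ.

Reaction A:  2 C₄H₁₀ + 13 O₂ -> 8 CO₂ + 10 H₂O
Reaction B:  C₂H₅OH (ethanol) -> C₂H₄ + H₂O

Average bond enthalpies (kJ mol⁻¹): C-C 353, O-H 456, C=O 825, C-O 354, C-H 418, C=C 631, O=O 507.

Reaction A, by 5289 kJ

Reaction A:
  Bonds broken (reactants):
    C-C: 6 × 353 = 2118
    C-H: 20 × 418 = 8360
    O=O: 13 × 507 = 6591
    Σ(broken) = 17069 kJ
  Bonds formed (products):
    C=O: 16 × 825 = 13200
    O-H: 20 × 456 = 9120
    Σ(formed) = 22320 kJ
  ΔH_A = 17069 − 22320 = −5251 kJ
Reaction B:
  Bonds broken (reactants):
    C-C: 1 × 353 = 353
    C-H: 5 × 418 = 2090
    C-O: 1 × 354 = 354
    O-H: 1 × 456 = 456
    Σ(broken) = 3253 kJ
  Bonds formed (products):
    C-H: 4 × 418 = 1672
    C=C: 1 × 631 = 631
    O-H: 2 × 456 = 912
    Σ(formed) = 3215 kJ
  ΔH_B = 3253 − 3215 = +38 kJ
ΔH_A − ΔH_B = −5289 kJ, so reaction A has the more negative ΔH; |ΔH_A − ΔH_B| = 5289 kJ.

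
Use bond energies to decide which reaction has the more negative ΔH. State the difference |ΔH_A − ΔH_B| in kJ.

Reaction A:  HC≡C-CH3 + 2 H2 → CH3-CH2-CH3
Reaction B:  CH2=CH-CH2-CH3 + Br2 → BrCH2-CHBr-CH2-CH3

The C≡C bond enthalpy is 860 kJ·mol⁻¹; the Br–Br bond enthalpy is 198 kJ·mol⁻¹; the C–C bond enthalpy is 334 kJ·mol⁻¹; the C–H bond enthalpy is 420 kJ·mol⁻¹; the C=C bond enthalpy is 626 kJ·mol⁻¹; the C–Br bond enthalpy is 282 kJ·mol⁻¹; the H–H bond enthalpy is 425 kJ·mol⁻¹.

Reaction A:
  Bonds broken (reactants):
    C≡C: 1 × 860 = 860
    C–C: 1 × 334 = 334
    C–H: 4 × 420 = 1680
    H–H: 2 × 425 = 850
    Σ(broken) = 3724 kJ
  Bonds formed (products):
    C–C: 2 × 334 = 668
    C–H: 8 × 420 = 3360
    Σ(formed) = 4028 kJ
  ΔH_A = 3724 − 4028 = −304 kJ
Reaction B:
  Bonds broken (reactants):
    Br–Br: 1 × 198 = 198
    C–C: 2 × 334 = 668
    C–H: 8 × 420 = 3360
    C=C: 1 × 626 = 626
    Σ(broken) = 4852 kJ
  Bonds formed (products):
    C–Br: 2 × 282 = 564
    C–C: 3 × 334 = 1002
    C–H: 8 × 420 = 3360
    Σ(formed) = 4926 kJ
  ΔH_B = 4852 − 4926 = −74 kJ
ΔH_A − ΔH_B = −230 kJ, so reaction A has the more negative ΔH; |ΔH_A − ΔH_B| = 230 kJ.

Reaction A, by 230 kJ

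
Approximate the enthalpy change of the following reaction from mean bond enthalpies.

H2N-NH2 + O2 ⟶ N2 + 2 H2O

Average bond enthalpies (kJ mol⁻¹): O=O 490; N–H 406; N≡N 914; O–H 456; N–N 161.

ΔH ≈ −463 kJ

Bonds broken (reactants):
  N–H: 4 × 406 = 1624
  N–N: 1 × 161 = 161
  O=O: 1 × 490 = 490
  Σ(broken) = 2275 kJ
Bonds formed (products):
  N≡N: 1 × 914 = 914
  O–H: 4 × 456 = 1824
  Σ(formed) = 2738 kJ
ΔH = Σ(broken) − Σ(formed) = 2275 − 2738 = −463 kJ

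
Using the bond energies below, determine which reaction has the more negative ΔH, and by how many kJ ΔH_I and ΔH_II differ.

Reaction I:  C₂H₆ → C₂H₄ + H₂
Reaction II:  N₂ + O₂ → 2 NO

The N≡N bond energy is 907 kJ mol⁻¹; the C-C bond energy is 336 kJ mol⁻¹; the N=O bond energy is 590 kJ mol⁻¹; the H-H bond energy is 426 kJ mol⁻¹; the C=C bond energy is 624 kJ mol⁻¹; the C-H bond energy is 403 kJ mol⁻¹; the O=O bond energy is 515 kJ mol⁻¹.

Reaction I, by 150 kJ

Reaction I:
  Bonds broken (reactants):
    C-C: 1 × 336 = 336
    C-H: 6 × 403 = 2418
    Σ(broken) = 2754 kJ
  Bonds formed (products):
    C-H: 4 × 403 = 1612
    C=C: 1 × 624 = 624
    H-H: 1 × 426 = 426
    Σ(formed) = 2662 kJ
  ΔH_I = 2754 − 2662 = +92 kJ
Reaction II:
  Bonds broken (reactants):
    N≡N: 1 × 907 = 907
    O=O: 1 × 515 = 515
    Σ(broken) = 1422 kJ
  Bonds formed (products):
    N=O: 2 × 590 = 1180
    Σ(formed) = 1180 kJ
  ΔH_II = 1422 − 1180 = +242 kJ
ΔH_I − ΔH_II = −150 kJ, so reaction I has the more negative ΔH; |ΔH_I − ΔH_II| = 150 kJ.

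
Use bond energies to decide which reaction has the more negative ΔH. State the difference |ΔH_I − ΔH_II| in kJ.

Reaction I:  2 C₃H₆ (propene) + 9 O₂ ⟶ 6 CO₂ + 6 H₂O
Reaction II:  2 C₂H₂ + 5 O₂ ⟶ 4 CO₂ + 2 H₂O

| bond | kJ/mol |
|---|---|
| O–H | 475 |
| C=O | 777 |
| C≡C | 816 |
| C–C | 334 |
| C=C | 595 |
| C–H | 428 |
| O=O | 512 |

Reaction I:
  Bonds broken (reactants):
    C–C: 2 × 334 = 668
    C–H: 12 × 428 = 5136
    C=C: 2 × 595 = 1190
    O=O: 9 × 512 = 4608
    Σ(broken) = 11602 kJ
  Bonds formed (products):
    C=O: 12 × 777 = 9324
    O–H: 12 × 475 = 5700
    Σ(formed) = 15024 kJ
  ΔH_I = 11602 − 15024 = −3422 kJ
Reaction II:
  Bonds broken (reactants):
    C≡C: 2 × 816 = 1632
    C–H: 4 × 428 = 1712
    O=O: 5 × 512 = 2560
    Σ(broken) = 5904 kJ
  Bonds formed (products):
    C=O: 8 × 777 = 6216
    O–H: 4 × 475 = 1900
    Σ(formed) = 8116 kJ
  ΔH_II = 5904 − 8116 = −2212 kJ
ΔH_I − ΔH_II = −1210 kJ, so reaction I has the more negative ΔH; |ΔH_I − ΔH_II| = 1210 kJ.

Reaction I, by 1210 kJ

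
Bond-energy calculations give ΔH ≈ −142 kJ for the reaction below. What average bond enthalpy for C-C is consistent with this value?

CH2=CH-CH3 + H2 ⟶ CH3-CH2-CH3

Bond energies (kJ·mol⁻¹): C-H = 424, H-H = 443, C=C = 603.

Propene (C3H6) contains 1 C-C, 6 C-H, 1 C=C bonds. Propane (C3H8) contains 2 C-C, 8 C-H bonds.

D(C-C) ≈ 340 kJ/mol

Let D be the C-C bond energy.
Σ(broken) = 1×D + 6×424 + 1×603 + 1×443 = 3590 + D
Σ(formed) = 2×D + 8×424 = 3392 + 2D
ΔH = Σ(broken) − Σ(formed) = (3590 + D) − (3392 + 2D) = +198 − D
Setting this equal to −142 kJ gives D = 340 kJ/mol.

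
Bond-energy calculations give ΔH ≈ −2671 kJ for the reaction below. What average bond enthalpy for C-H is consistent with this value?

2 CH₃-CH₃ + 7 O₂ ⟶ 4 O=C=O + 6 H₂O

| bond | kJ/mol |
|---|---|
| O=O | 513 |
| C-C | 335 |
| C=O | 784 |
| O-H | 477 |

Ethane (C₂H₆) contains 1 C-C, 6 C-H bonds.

D(C-H) ≈ 422 kJ/mol

Let D be the C-H bond energy.
Σ(broken) = 2×335 + 12×D + 7×513 = 4261 + 12D
Σ(formed) = 8×784 + 12×477 = 11996
ΔH = Σ(broken) − Σ(formed) = (4261 + 12D) − (11996) = −7735 + 12D
Setting this equal to −2671 kJ gives 12D = 5064, so D = 422 kJ/mol.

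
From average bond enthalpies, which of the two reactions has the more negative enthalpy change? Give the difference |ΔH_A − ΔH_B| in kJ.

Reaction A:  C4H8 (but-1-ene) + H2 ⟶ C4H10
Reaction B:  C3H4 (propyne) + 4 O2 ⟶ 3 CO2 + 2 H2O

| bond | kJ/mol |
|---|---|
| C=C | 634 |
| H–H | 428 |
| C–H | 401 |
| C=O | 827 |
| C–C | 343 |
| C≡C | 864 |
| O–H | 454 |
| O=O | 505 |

Reaction A:
  Bonds broken (reactants):
    C–C: 2 × 343 = 686
    C–H: 8 × 401 = 3208
    C=C: 1 × 634 = 634
    H–H: 1 × 428 = 428
    Σ(broken) = 4956 kJ
  Bonds formed (products):
    C–C: 3 × 343 = 1029
    C–H: 10 × 401 = 4010
    Σ(formed) = 5039 kJ
  ΔH_A = 4956 − 5039 = −83 kJ
Reaction B:
  Bonds broken (reactants):
    C≡C: 1 × 864 = 864
    C–C: 1 × 343 = 343
    C–H: 4 × 401 = 1604
    O=O: 4 × 505 = 2020
    Σ(broken) = 4831 kJ
  Bonds formed (products):
    C=O: 6 × 827 = 4962
    O–H: 4 × 454 = 1816
    Σ(formed) = 6778 kJ
  ΔH_B = 4831 − 6778 = −1947 kJ
ΔH_A − ΔH_B = +1864 kJ, so reaction B has the more negative ΔH; |ΔH_A − ΔH_B| = 1864 kJ.

Reaction B, by 1864 kJ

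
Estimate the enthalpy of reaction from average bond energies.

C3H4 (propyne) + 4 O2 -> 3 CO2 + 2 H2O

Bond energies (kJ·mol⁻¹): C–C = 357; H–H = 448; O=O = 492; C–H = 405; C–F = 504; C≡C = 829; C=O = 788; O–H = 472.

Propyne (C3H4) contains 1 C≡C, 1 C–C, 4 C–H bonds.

ΔH ≈ −1842 kJ

Bonds broken (reactants):
  C≡C: 1 × 829 = 829
  C–C: 1 × 357 = 357
  C–H: 4 × 405 = 1620
  O=O: 4 × 492 = 1968
  Σ(broken) = 4774 kJ
Bonds formed (products):
  C=O: 6 × 788 = 4728
  O–H: 4 × 472 = 1888
  Σ(formed) = 6616 kJ
ΔH = Σ(broken) − Σ(formed) = 4774 − 6616 = −1842 kJ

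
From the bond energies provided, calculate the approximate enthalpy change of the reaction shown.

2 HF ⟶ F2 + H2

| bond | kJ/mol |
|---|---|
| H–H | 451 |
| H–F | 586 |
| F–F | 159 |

Bonds broken (reactants):
  H–F: 2 × 586 = 1172
  Σ(broken) = 1172 kJ
Bonds formed (products):
  F–F: 1 × 159 = 159
  H–H: 1 × 451 = 451
  Σ(formed) = 610 kJ
ΔH = Σ(broken) − Σ(formed) = 1172 − 610 = +562 kJ

ΔH ≈ +562 kJ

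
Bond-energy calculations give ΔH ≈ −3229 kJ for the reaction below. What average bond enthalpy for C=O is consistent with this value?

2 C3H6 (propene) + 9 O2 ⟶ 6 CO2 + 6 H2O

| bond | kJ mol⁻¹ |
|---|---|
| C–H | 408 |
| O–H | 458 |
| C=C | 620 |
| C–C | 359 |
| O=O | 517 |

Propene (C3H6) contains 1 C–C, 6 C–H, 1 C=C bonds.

Let D be the C=O bond energy.
Σ(broken) = 2×359 + 12×408 + 2×620 + 9×517 = 11507
Σ(formed) = 12×D + 12×458 = 5496 + 12D
ΔH = Σ(broken) − Σ(formed) = (11507) − (5496 + 12D) = +6011 − 12D
Setting this equal to −3229 kJ gives 12D = 9240, so D = 770 kJ/mol.

D(C=O) ≈ 770 kJ/mol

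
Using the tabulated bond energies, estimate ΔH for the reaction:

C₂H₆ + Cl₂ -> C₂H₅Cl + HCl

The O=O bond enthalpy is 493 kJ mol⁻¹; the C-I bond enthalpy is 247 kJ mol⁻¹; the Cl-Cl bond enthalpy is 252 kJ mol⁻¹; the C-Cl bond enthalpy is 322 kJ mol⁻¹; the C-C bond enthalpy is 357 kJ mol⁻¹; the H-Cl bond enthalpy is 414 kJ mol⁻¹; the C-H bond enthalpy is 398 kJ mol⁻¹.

Bonds broken (reactants):
  C-C: 1 × 357 = 357
  C-H: 6 × 398 = 2388
  Cl-Cl: 1 × 252 = 252
  Σ(broken) = 2997 kJ
Bonds formed (products):
  C-C: 1 × 357 = 357
  C-Cl: 1 × 322 = 322
  C-H: 5 × 398 = 1990
  H-Cl: 1 × 414 = 414
  Σ(formed) = 3083 kJ
ΔH = Σ(broken) − Σ(formed) = 2997 − 3083 = −86 kJ

ΔH ≈ −86 kJ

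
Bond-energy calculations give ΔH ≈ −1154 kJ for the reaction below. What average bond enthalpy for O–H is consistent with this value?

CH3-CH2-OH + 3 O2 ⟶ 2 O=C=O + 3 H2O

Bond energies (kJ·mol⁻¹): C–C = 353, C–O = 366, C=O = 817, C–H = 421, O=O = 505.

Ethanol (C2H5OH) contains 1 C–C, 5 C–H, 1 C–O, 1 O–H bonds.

D(O–H) ≈ 445 kJ/mol

Let D be the O–H bond energy.
Σ(broken) = 1×353 + 5×421 + 1×366 + 1×D + 3×505 = 4339 + D
Σ(formed) = 4×817 + 6×D = 3268 + 6D
ΔH = Σ(broken) − Σ(formed) = (4339 + D) − (3268 + 6D) = +1071 − 5D
Setting this equal to −1154 kJ gives 5D = 2225, so D = 445 kJ/mol.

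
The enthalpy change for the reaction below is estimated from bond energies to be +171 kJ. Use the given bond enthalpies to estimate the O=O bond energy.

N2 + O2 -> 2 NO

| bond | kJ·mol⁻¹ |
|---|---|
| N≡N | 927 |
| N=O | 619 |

D(O=O) ≈ 482 kJ/mol

Let D be the O=O bond energy.
Σ(broken) = 1×927 + 1×D = 927 + D
Σ(formed) = 2×619 = 1238
ΔH = Σ(broken) − Σ(formed) = (927 + D) − (1238) = −311 + D
Setting this equal to +171 kJ gives D = 482 kJ/mol.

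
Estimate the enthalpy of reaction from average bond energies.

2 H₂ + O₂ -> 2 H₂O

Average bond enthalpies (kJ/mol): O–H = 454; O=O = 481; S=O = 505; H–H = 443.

ΔH ≈ −449 kJ

Bonds broken (reactants):
  H–H: 2 × 443 = 886
  O=O: 1 × 481 = 481
  Σ(broken) = 1367 kJ
Bonds formed (products):
  O–H: 4 × 454 = 1816
  Σ(formed) = 1816 kJ
ΔH = Σ(broken) − Σ(formed) = 1367 − 1816 = −449 kJ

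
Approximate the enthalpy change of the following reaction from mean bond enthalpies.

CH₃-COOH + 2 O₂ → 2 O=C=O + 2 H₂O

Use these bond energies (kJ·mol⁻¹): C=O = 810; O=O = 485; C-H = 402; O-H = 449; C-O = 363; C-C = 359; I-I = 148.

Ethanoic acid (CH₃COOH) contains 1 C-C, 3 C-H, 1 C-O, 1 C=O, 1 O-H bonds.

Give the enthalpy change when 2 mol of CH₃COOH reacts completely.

ΔH = −1758 kJ

Bonds broken (reactants):
  C-C: 1 × 359 = 359
  C-H: 3 × 402 = 1206
  C-O: 1 × 363 = 363
  C=O: 1 × 810 = 810
  O-H: 1 × 449 = 449
  O=O: 2 × 485 = 970
  Σ(broken) = 4157 kJ
Bonds formed (products):
  C=O: 4 × 810 = 3240
  O-H: 4 × 449 = 1796
  Σ(formed) = 5036 kJ
ΔH = Σ(broken) − Σ(formed) = 4157 − 5036 = −879 kJ
For 2× the reaction as written: 2 × (−879) = −1758 kJ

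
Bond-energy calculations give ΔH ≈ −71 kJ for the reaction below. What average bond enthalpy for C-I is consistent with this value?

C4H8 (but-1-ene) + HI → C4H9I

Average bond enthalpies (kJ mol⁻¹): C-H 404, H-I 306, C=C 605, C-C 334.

Let D be the C-I bond energy.
Σ(broken) = 2×334 + 8×404 + 1×605 + 1×306 = 4811
Σ(formed) = 3×334 + 9×404 + 1×D = 4638 + D
ΔH = Σ(broken) − Σ(formed) = (4811) − (4638 + D) = +173 − D
Setting this equal to −71 kJ gives D = 244 kJ/mol.

D(C-I) ≈ 244 kJ/mol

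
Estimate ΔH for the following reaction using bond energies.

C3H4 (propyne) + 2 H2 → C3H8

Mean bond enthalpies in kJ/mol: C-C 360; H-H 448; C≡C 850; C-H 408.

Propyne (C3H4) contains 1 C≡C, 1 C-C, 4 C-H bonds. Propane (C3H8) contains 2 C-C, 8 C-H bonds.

ΔH ≈ −246 kJ

Bonds broken (reactants):
  C≡C: 1 × 850 = 850
  C-C: 1 × 360 = 360
  C-H: 4 × 408 = 1632
  H-H: 2 × 448 = 896
  Σ(broken) = 3738 kJ
Bonds formed (products):
  C-C: 2 × 360 = 720
  C-H: 8 × 408 = 3264
  Σ(formed) = 3984 kJ
ΔH = Σ(broken) − Σ(formed) = 3738 − 3984 = −246 kJ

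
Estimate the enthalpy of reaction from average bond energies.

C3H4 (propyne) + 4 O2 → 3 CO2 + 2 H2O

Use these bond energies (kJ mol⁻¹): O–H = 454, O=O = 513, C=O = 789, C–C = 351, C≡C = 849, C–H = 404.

ΔH ≈ −1682 kJ

Bonds broken (reactants):
  C≡C: 1 × 849 = 849
  C–C: 1 × 351 = 351
  C–H: 4 × 404 = 1616
  O=O: 4 × 513 = 2052
  Σ(broken) = 4868 kJ
Bonds formed (products):
  C=O: 6 × 789 = 4734
  O–H: 4 × 454 = 1816
  Σ(formed) = 6550 kJ
ΔH = Σ(broken) − Σ(formed) = 4868 − 6550 = −1682 kJ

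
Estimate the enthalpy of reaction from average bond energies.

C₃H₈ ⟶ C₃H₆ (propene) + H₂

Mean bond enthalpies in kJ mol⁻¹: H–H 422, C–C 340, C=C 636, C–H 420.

ΔH ≈ +122 kJ

Bonds broken (reactants):
  C–C: 2 × 340 = 680
  C–H: 8 × 420 = 3360
  Σ(broken) = 4040 kJ
Bonds formed (products):
  C–C: 1 × 340 = 340
  C–H: 6 × 420 = 2520
  C=C: 1 × 636 = 636
  H–H: 1 × 422 = 422
  Σ(formed) = 3918 kJ
ΔH = Σ(broken) − Σ(formed) = 4040 − 3918 = +122 kJ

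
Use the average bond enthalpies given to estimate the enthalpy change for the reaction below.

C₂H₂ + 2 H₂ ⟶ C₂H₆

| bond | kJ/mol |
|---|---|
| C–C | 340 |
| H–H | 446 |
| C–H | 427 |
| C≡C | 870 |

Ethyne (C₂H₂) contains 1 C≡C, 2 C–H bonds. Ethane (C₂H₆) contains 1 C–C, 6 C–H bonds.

Bonds broken (reactants):
  C≡C: 1 × 870 = 870
  C–H: 2 × 427 = 854
  H–H: 2 × 446 = 892
  Σ(broken) = 2616 kJ
Bonds formed (products):
  C–C: 1 × 340 = 340
  C–H: 6 × 427 = 2562
  Σ(formed) = 2902 kJ
ΔH = Σ(broken) − Σ(formed) = 2616 − 2902 = −286 kJ

ΔH ≈ −286 kJ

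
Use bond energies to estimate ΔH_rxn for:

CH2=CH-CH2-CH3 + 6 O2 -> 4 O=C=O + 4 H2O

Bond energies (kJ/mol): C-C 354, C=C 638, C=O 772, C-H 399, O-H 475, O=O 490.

ΔH ≈ −2498 kJ

Bonds broken (reactants):
  C-C: 2 × 354 = 708
  C-H: 8 × 399 = 3192
  C=C: 1 × 638 = 638
  O=O: 6 × 490 = 2940
  Σ(broken) = 7478 kJ
Bonds formed (products):
  C=O: 8 × 772 = 6176
  O-H: 8 × 475 = 3800
  Σ(formed) = 9976 kJ
ΔH = Σ(broken) − Σ(formed) = 7478 − 9976 = −2498 kJ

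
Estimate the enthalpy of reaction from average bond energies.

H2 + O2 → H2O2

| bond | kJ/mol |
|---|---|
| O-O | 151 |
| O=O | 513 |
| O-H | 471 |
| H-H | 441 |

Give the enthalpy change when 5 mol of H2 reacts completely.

Bonds broken (reactants):
  H-H: 1 × 441 = 441
  O=O: 1 × 513 = 513
  Σ(broken) = 954 kJ
Bonds formed (products):
  O-H: 2 × 471 = 942
  O-O: 1 × 151 = 151
  Σ(formed) = 1093 kJ
ΔH = Σ(broken) − Σ(formed) = 954 − 1093 = −139 kJ
For 5× the reaction as written: 5 × (−139) = −695 kJ

ΔH = −695 kJ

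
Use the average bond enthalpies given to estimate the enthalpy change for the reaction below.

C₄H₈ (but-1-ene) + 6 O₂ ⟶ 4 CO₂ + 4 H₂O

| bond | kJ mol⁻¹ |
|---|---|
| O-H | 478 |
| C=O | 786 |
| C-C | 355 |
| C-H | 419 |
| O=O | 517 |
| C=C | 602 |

ΔH ≈ −2346 kJ

Bonds broken (reactants):
  C-C: 2 × 355 = 710
  C-H: 8 × 419 = 3352
  C=C: 1 × 602 = 602
  O=O: 6 × 517 = 3102
  Σ(broken) = 7766 kJ
Bonds formed (products):
  C=O: 8 × 786 = 6288
  O-H: 8 × 478 = 3824
  Σ(formed) = 10112 kJ
ΔH = Σ(broken) − Σ(formed) = 7766 − 10112 = −2346 kJ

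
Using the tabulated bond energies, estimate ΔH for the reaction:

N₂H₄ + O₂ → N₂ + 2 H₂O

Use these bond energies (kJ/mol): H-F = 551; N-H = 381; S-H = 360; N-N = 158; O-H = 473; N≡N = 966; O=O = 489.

ΔH ≈ −687 kJ

Bonds broken (reactants):
  N-H: 4 × 381 = 1524
  N-N: 1 × 158 = 158
  O=O: 1 × 489 = 489
  Σ(broken) = 2171 kJ
Bonds formed (products):
  N≡N: 1 × 966 = 966
  O-H: 4 × 473 = 1892
  Σ(formed) = 2858 kJ
ΔH = Σ(broken) − Σ(formed) = 2171 − 2858 = −687 kJ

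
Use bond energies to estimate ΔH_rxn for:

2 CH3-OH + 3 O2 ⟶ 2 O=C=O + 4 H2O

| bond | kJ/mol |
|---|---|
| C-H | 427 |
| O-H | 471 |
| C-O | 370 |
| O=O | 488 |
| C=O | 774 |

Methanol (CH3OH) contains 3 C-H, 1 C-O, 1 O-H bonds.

ΔH ≈ −1156 kJ

Bonds broken (reactants):
  C-H: 6 × 427 = 2562
  C-O: 2 × 370 = 740
  O-H: 2 × 471 = 942
  O=O: 3 × 488 = 1464
  Σ(broken) = 5708 kJ
Bonds formed (products):
  C=O: 4 × 774 = 3096
  O-H: 8 × 471 = 3768
  Σ(formed) = 6864 kJ
ΔH = Σ(broken) − Σ(formed) = 5708 − 6864 = −1156 kJ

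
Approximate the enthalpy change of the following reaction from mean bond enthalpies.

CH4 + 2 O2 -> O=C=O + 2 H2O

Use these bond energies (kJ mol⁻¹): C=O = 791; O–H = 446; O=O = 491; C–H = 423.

Bonds broken (reactants):
  C–H: 4 × 423 = 1692
  O=O: 2 × 491 = 982
  Σ(broken) = 2674 kJ
Bonds formed (products):
  C=O: 2 × 791 = 1582
  O–H: 4 × 446 = 1784
  Σ(formed) = 3366 kJ
ΔH = Σ(broken) − Σ(formed) = 2674 − 3366 = −692 kJ

ΔH ≈ −692 kJ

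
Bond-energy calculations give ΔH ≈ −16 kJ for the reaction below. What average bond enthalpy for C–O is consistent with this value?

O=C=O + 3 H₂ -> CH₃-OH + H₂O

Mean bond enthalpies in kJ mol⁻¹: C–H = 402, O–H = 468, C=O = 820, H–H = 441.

D(C–O) ≈ 369 kJ/mol

Let D be the C–O bond energy.
Σ(broken) = 2×820 + 3×441 = 2963
Σ(formed) = 3×402 + 1×D + 3×468 = 2610 + D
ΔH = Σ(broken) − Σ(formed) = (2963) − (2610 + D) = +353 − D
Setting this equal to −16 kJ gives D = 369 kJ/mol.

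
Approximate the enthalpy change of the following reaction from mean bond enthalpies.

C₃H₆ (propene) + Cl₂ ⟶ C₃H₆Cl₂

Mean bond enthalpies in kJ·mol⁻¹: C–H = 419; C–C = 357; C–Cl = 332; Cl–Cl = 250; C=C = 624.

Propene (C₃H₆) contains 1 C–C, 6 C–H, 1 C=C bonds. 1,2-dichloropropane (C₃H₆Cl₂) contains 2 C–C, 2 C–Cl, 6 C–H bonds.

ΔH ≈ −147 kJ

Bonds broken (reactants):
  C–C: 1 × 357 = 357
  C–H: 6 × 419 = 2514
  C=C: 1 × 624 = 624
  Cl–Cl: 1 × 250 = 250
  Σ(broken) = 3745 kJ
Bonds formed (products):
  C–C: 2 × 357 = 714
  C–Cl: 2 × 332 = 664
  C–H: 6 × 419 = 2514
  Σ(formed) = 3892 kJ
ΔH = Σ(broken) − Σ(formed) = 3745 − 3892 = −147 kJ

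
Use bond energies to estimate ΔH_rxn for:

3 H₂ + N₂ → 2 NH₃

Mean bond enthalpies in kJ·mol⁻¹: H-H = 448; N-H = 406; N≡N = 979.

Bonds broken (reactants):
  H-H: 3 × 448 = 1344
  N≡N: 1 × 979 = 979
  Σ(broken) = 2323 kJ
Bonds formed (products):
  N-H: 6 × 406 = 2436
  Σ(formed) = 2436 kJ
ΔH = Σ(broken) − Σ(formed) = 2323 − 2436 = −113 kJ

ΔH ≈ −113 kJ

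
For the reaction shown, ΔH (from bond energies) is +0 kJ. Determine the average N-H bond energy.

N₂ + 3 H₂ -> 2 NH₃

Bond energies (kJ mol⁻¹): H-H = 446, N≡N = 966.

Let D be the N-H bond energy.
Σ(broken) = 3×446 + 1×966 = 2304
Σ(formed) = 6×D = 6D
ΔH = Σ(broken) − Σ(formed) = (2304) − (6D) = +2304 − 6D
Setting this equal to +0 kJ gives 6D = 2304, so D = 384 kJ/mol.

D(N-H) ≈ 384 kJ/mol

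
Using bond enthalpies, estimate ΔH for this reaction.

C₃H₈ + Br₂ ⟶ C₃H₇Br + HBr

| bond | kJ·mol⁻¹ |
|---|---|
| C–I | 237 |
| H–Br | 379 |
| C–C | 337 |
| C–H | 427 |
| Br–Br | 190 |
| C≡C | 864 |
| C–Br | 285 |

ΔH ≈ −47 kJ

Bonds broken (reactants):
  Br–Br: 1 × 190 = 190
  C–C: 2 × 337 = 674
  C–H: 8 × 427 = 3416
  Σ(broken) = 4280 kJ
Bonds formed (products):
  C–Br: 1 × 285 = 285
  C–C: 2 × 337 = 674
  C–H: 7 × 427 = 2989
  H–Br: 1 × 379 = 379
  Σ(formed) = 4327 kJ
ΔH = Σ(broken) − Σ(formed) = 4280 − 4327 = −47 kJ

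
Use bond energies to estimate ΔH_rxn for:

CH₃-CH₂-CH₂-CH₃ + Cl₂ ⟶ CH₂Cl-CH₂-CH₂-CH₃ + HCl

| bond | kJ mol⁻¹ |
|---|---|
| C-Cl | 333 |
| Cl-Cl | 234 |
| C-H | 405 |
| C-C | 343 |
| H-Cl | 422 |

Bonds broken (reactants):
  C-C: 3 × 343 = 1029
  C-H: 10 × 405 = 4050
  Cl-Cl: 1 × 234 = 234
  Σ(broken) = 5313 kJ
Bonds formed (products):
  C-C: 3 × 343 = 1029
  C-Cl: 1 × 333 = 333
  C-H: 9 × 405 = 3645
  H-Cl: 1 × 422 = 422
  Σ(formed) = 5429 kJ
ΔH = Σ(broken) − Σ(formed) = 5313 − 5429 = −116 kJ

ΔH ≈ −116 kJ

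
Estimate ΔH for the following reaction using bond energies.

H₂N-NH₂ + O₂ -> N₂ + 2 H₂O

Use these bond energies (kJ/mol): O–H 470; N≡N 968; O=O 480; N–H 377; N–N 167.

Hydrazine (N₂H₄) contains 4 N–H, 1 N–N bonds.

Bonds broken (reactants):
  N–H: 4 × 377 = 1508
  N–N: 1 × 167 = 167
  O=O: 1 × 480 = 480
  Σ(broken) = 2155 kJ
Bonds formed (products):
  N≡N: 1 × 968 = 968
  O–H: 4 × 470 = 1880
  Σ(formed) = 2848 kJ
ΔH = Σ(broken) − Σ(formed) = 2155 − 2848 = −693 kJ

ΔH ≈ −693 kJ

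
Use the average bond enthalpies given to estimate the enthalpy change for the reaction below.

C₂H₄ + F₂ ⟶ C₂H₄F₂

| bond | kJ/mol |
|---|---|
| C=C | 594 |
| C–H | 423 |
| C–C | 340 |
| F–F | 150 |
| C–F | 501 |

Bonds broken (reactants):
  C–H: 4 × 423 = 1692
  C=C: 1 × 594 = 594
  F–F: 1 × 150 = 150
  Σ(broken) = 2436 kJ
Bonds formed (products):
  C–C: 1 × 340 = 340
  C–F: 2 × 501 = 1002
  C–H: 4 × 423 = 1692
  Σ(formed) = 3034 kJ
ΔH = Σ(broken) − Σ(formed) = 2436 − 3034 = −598 kJ

ΔH ≈ −598 kJ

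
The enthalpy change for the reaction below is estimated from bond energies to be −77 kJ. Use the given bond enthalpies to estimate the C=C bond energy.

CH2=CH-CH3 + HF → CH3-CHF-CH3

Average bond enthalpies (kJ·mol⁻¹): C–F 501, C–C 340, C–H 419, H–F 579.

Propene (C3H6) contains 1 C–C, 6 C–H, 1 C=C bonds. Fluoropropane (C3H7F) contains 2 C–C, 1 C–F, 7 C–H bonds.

Let D be the C=C bond energy.
Σ(broken) = 1×340 + 6×419 + 1×D + 1×579 = 3433 + D
Σ(formed) = 2×340 + 1×501 + 7×419 = 4114
ΔH = Σ(broken) − Σ(formed) = (3433 + D) − (4114) = −681 + D
Setting this equal to −77 kJ gives D = 604 kJ/mol.

D(C=C) ≈ 604 kJ/mol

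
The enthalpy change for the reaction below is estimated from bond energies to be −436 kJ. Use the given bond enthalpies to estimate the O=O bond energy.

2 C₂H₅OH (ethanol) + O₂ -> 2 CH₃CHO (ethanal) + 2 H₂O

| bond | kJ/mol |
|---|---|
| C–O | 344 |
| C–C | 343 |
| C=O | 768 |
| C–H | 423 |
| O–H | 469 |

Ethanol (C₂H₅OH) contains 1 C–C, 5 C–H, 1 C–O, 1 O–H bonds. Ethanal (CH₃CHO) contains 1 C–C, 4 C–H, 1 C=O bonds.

D(O=O) ≈ 504 kJ/mol

Let D be the O=O bond energy.
Σ(broken) = 2×343 + 10×423 + 2×344 + 2×469 + 1×D = 6542 + D
Σ(formed) = 2×343 + 8×423 + 2×768 + 4×469 = 7482
ΔH = Σ(broken) − Σ(formed) = (6542 + D) − (7482) = −940 + D
Setting this equal to −436 kJ gives D = 504 kJ/mol.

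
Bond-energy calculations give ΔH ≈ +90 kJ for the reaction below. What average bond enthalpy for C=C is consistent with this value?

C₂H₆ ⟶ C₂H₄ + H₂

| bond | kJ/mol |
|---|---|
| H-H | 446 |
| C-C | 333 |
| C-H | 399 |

Let D be the C=C bond energy.
Σ(broken) = 1×333 + 6×399 = 2727
Σ(formed) = 4×399 + 1×D + 1×446 = 2042 + D
ΔH = Σ(broken) − Σ(formed) = (2727) − (2042 + D) = +685 − D
Setting this equal to +90 kJ gives D = 595 kJ/mol.

D(C=C) ≈ 595 kJ/mol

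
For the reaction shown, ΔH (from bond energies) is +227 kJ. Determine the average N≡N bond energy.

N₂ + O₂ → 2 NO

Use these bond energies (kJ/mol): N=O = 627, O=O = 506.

Let D be the N≡N bond energy.
Σ(broken) = 1×D + 1×506 = 506 + D
Σ(formed) = 2×627 = 1254
ΔH = Σ(broken) − Σ(formed) = (506 + D) − (1254) = −748 + D
Setting this equal to +227 kJ gives D = 975 kJ/mol.

D(N≡N) ≈ 975 kJ/mol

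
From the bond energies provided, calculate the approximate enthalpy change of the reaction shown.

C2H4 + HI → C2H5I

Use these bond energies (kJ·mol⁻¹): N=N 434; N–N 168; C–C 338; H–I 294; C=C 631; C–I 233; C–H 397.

Bonds broken (reactants):
  C–H: 4 × 397 = 1588
  C=C: 1 × 631 = 631
  H–I: 1 × 294 = 294
  Σ(broken) = 2513 kJ
Bonds formed (products):
  C–C: 1 × 338 = 338
  C–H: 5 × 397 = 1985
  C–I: 1 × 233 = 233
  Σ(formed) = 2556 kJ
ΔH = Σ(broken) − Σ(formed) = 2513 − 2556 = −43 kJ

ΔH ≈ −43 kJ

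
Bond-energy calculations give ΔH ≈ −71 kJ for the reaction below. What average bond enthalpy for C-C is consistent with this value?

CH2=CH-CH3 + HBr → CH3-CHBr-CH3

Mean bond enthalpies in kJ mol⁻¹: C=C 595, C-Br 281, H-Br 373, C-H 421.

Let D be the C-C bond energy.
Σ(broken) = 1×D + 6×421 + 1×595 + 1×373 = 3494 + D
Σ(formed) = 1×281 + 2×D + 7×421 = 3228 + 2D
ΔH = Σ(broken) − Σ(formed) = (3494 + D) − (3228 + 2D) = +266 − D
Setting this equal to −71 kJ gives D = 337 kJ/mol.

D(C-C) ≈ 337 kJ/mol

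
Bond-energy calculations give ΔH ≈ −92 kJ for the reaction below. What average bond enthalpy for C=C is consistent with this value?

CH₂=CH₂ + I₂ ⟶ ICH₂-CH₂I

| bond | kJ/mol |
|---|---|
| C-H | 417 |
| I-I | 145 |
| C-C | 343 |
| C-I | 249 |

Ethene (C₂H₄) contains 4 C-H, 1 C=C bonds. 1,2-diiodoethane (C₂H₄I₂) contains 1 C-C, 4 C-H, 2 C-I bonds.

Let D be the C=C bond energy.
Σ(broken) = 4×417 + 1×D + 1×145 = 1813 + D
Σ(formed) = 1×343 + 4×417 + 2×249 = 2509
ΔH = Σ(broken) − Σ(formed) = (1813 + D) − (2509) = −696 + D
Setting this equal to −92 kJ gives D = 604 kJ/mol.

D(C=C) ≈ 604 kJ/mol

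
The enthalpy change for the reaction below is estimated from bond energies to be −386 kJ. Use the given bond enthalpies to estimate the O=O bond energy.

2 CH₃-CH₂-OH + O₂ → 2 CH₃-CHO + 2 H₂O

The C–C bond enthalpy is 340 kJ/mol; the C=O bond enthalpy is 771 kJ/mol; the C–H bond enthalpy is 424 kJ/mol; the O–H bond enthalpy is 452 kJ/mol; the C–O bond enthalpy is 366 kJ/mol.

Let D be the O=O bond energy.
Σ(broken) = 2×340 + 10×424 + 2×366 + 2×452 + 1×D = 6556 + D
Σ(formed) = 2×340 + 8×424 + 2×771 + 4×452 = 7422
ΔH = Σ(broken) − Σ(formed) = (6556 + D) − (7422) = −866 + D
Setting this equal to −386 kJ gives D = 480 kJ/mol.

D(O=O) ≈ 480 kJ/mol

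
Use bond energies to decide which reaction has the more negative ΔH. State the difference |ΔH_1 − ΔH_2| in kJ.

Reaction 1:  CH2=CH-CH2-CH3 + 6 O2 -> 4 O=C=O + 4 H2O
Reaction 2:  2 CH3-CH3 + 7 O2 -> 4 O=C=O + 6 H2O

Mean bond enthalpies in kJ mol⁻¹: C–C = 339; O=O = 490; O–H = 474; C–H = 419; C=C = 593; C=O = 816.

Reaction 2, by 323 kJ

Reaction 1:
  Bonds broken (reactants):
    C–C: 2 × 339 = 678
    C–H: 8 × 419 = 3352
    C=C: 1 × 593 = 593
    O=O: 6 × 490 = 2940
    Σ(broken) = 7563 kJ
  Bonds formed (products):
    C=O: 8 × 816 = 6528
    O–H: 8 × 474 = 3792
    Σ(formed) = 10320 kJ
  ΔH_1 = 7563 − 10320 = −2757 kJ
Reaction 2:
  Bonds broken (reactants):
    C–C: 2 × 339 = 678
    C–H: 12 × 419 = 5028
    O=O: 7 × 490 = 3430
    Σ(broken) = 9136 kJ
  Bonds formed (products):
    C=O: 8 × 816 = 6528
    O–H: 12 × 474 = 5688
    Σ(formed) = 12216 kJ
  ΔH_2 = 9136 − 12216 = −3080 kJ
ΔH_1 − ΔH_2 = +323 kJ, so reaction 2 has the more negative ΔH; |ΔH_1 − ΔH_2| = 323 kJ.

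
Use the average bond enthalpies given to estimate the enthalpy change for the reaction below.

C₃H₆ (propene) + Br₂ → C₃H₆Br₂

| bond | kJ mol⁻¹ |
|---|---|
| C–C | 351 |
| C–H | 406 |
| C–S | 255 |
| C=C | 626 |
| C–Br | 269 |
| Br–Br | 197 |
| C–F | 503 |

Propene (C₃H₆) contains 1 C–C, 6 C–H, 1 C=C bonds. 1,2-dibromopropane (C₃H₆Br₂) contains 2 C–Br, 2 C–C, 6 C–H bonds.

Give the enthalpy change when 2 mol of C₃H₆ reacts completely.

Bonds broken (reactants):
  Br–Br: 1 × 197 = 197
  C–C: 1 × 351 = 351
  C–H: 6 × 406 = 2436
  C=C: 1 × 626 = 626
  Σ(broken) = 3610 kJ
Bonds formed (products):
  C–Br: 2 × 269 = 538
  C–C: 2 × 351 = 702
  C–H: 6 × 406 = 2436
  Σ(formed) = 3676 kJ
ΔH = Σ(broken) − Σ(formed) = 3610 − 3676 = −66 kJ
For 2× the reaction as written: 2 × (−66) = −132 kJ

ΔH = −132 kJ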